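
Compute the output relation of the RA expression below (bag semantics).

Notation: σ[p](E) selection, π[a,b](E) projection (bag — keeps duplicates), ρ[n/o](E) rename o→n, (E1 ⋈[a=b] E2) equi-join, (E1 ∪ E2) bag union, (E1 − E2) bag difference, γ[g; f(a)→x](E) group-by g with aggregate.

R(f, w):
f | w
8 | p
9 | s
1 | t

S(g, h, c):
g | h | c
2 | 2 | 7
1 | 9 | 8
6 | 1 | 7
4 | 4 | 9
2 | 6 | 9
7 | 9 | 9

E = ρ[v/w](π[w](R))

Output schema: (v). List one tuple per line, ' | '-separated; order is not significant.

Stepwise |·|:
  R → 3
  π[w](R) → 3
  ρ[v/w](π[w](R)) → 3

== RESULT ==
v
p
s
t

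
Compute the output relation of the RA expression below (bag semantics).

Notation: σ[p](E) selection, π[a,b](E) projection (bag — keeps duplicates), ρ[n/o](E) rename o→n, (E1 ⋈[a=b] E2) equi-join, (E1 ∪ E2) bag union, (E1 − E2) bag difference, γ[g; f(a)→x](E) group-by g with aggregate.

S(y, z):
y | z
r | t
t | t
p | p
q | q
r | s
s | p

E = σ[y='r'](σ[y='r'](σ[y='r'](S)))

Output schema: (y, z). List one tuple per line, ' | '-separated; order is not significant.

Per-node cardinality:
  S → 6
  σ[y='r'](S) → 2
  σ[y='r'](σ[y='r'](S)) → 2
  σ[y='r'](σ[y='r'](σ[y='r'](S))) → 2

== RESULT ==
y | z
r | s
r | t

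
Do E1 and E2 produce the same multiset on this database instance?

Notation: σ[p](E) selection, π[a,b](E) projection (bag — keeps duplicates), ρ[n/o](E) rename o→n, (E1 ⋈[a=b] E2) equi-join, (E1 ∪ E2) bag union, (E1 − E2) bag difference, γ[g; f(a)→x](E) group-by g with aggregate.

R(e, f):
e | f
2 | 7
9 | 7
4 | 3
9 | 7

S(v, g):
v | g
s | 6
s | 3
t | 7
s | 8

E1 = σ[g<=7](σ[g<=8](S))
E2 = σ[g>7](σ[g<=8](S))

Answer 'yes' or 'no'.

E1 stepwise |·|:
  S → 4
  σ[g<=8](S) → 4
  σ[g<=7](σ[g<=8](S)) → 3
E2 stepwise |·|:
  S → 4
  σ[g<=8](S) → 4
  σ[g>7](σ[g<=8](S)) → 1

E1 result:
v | g
s | 3
s | 6
t | 7
E2 result:
v | g
s | 8
Witness: ('s', 8) appears 0× in E1 but 1× in E2.

no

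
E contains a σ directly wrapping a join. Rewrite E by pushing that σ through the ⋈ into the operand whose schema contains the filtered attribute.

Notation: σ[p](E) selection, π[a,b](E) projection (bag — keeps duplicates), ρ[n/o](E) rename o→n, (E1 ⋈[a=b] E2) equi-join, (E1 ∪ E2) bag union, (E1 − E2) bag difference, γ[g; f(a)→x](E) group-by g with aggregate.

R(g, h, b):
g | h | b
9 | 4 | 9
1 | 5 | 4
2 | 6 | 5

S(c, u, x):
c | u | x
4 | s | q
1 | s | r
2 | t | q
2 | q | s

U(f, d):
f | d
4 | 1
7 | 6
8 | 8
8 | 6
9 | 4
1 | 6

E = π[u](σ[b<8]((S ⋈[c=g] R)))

σ filters on b, owned by the right side.
E' = π[u]((S ⋈[c=g] σ[b<8](R)))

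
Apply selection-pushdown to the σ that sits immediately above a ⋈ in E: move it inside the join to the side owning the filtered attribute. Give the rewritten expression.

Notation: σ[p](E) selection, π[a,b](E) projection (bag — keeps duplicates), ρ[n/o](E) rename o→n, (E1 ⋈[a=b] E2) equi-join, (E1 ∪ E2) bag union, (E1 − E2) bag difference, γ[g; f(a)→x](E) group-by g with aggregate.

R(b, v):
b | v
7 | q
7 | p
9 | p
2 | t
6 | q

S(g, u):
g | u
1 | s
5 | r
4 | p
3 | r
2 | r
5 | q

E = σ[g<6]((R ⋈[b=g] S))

σ filters on g, owned by the right side.
E' = (R ⋈[b=g] σ[g<6](S))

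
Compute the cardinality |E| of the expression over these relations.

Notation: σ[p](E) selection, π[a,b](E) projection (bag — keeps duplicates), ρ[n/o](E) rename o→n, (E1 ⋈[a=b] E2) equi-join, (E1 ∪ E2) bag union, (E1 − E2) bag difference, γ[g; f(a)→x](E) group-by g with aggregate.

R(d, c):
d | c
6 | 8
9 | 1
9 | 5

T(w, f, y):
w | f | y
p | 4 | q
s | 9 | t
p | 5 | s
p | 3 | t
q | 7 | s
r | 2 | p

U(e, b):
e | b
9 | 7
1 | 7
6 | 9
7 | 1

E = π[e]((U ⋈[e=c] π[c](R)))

Row counts bottom-up:
  U → 4
  R → 3
  π[c](R) → 3
  (U ⋈[e=c] π[c](R)) → 1
  π[e]((U ⋈[e=c] π[c](R))) → 1

|E| = 1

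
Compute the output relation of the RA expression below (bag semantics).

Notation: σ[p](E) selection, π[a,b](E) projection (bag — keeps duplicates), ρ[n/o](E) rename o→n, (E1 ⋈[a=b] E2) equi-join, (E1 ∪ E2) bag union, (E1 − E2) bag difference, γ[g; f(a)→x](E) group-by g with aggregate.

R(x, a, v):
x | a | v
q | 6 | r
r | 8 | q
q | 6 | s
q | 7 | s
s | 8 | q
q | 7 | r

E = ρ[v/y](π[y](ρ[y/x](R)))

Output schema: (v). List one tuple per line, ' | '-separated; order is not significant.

Stepwise |·|:
  R → 6
  ρ[y/x](R) → 6
  π[y](ρ[y/x](R)) → 6
  ρ[v/y](π[y](ρ[y/x](R))) → 6

== RESULT ==
v
q
q
q
q
r
s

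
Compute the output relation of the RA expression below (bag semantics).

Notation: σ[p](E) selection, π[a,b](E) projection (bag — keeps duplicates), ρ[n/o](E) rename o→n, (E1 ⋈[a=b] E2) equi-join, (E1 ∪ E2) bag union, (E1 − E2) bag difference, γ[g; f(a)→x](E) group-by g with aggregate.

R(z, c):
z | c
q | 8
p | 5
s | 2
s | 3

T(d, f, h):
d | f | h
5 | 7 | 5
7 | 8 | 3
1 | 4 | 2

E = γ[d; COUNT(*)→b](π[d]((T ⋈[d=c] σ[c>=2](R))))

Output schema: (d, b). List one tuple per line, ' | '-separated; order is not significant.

Stepwise |·|:
  T → 3
  R → 4
  σ[c>=2](R) → 4
  (T ⋈[d=c] σ[c>=2](R)) → 1
  π[d]((T ⋈[d=c] σ[c>=2](R))) → 1
  γ[d; COUNT(*)→b](π[d]((T ⋈[d=c] σ[c>=2](R)))) → 1

== RESULT ==
d | b
5 | 1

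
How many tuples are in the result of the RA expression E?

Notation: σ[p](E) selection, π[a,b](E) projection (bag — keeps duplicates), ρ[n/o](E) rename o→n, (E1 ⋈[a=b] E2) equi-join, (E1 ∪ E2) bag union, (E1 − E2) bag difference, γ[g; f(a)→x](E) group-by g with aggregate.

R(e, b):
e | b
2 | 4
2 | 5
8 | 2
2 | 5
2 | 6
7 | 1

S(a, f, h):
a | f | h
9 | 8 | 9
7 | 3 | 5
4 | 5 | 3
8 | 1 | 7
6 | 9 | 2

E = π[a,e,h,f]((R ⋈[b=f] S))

Stepwise |·|:
  R → 6
  S → 5
  (R ⋈[b=f] S) → 3
  π[a,e,h,f]((R ⋈[b=f] S)) → 3

|E| = 3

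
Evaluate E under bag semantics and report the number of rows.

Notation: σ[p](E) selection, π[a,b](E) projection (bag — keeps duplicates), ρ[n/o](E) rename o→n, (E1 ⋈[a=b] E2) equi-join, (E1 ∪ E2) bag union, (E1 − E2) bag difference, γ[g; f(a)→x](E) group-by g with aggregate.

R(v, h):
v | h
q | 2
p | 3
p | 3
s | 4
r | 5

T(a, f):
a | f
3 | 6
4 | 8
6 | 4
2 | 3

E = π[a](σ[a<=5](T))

Per-node cardinality:
  T → 4
  σ[a<=5](T) → 3
  π[a](σ[a<=5](T)) → 3

|E| = 3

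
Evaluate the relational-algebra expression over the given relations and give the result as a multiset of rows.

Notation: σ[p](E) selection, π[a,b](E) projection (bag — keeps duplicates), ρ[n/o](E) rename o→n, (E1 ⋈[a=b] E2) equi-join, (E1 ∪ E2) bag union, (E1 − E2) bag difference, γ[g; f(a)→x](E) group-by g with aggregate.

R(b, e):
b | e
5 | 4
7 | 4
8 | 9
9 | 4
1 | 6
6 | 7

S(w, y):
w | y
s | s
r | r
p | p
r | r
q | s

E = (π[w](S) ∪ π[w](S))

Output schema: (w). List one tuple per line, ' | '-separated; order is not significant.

Row counts bottom-up:
  S → 5
  π[w](S) → 5
  S → 5
  π[w](S) → 5
  (π[w](S) ∪ π[w](S)) → 10

== RESULT ==
w
p
p
q
q
r
r
r
r
s
s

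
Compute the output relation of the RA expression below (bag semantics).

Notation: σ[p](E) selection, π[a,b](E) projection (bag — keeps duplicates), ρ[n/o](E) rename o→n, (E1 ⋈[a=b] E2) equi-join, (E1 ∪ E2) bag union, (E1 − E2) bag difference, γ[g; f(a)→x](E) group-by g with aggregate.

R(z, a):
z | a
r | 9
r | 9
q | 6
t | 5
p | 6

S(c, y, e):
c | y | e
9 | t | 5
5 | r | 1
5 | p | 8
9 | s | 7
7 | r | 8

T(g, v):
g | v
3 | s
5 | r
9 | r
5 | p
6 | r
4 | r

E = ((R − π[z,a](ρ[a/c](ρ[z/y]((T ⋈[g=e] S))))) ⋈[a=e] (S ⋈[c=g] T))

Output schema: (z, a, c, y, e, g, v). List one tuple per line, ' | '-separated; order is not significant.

Stepwise |·|:
  R → 5
  T → 6
  S → 5
  (T ⋈[g=e] S) → 2
  ρ[z/y]((T ⋈[g=e] S)) → 2
  ρ[a/c](ρ[z/y]((T ⋈[g=e] S))) → 2
  π[z,a](ρ[a/c](ρ[z/y]((T ⋈[g=e] S)))) → 2
  (R − π[z,a](ρ[a/c](ρ[z/y]((T ⋈[g=e] S))))) → 5
  S → 5
  T → 6
  (S ⋈[c=g] T) → 6
  ((R − π[z,a](ρ[a/c](ρ[z/y]((T ⋈[g=e] S))))) ⋈[a=e] (S ⋈[c=g] T)) → 1

== RESULT ==
z | a | c | y | e | g | v
t | 5 | 9 | t | 5 | 9 | r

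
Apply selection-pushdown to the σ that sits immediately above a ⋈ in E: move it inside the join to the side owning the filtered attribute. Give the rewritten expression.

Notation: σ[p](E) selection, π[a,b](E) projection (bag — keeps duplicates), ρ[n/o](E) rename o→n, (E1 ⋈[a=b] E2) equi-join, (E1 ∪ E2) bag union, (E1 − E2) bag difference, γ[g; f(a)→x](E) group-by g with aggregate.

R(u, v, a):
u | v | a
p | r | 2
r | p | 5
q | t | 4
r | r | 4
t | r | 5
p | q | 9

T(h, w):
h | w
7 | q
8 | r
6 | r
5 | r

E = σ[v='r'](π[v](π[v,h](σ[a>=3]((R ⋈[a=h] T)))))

σ filters on a, owned by the left side.
E' = σ[v='r'](π[v](π[v,h]((σ[a>=3](R) ⋈[a=h] T))))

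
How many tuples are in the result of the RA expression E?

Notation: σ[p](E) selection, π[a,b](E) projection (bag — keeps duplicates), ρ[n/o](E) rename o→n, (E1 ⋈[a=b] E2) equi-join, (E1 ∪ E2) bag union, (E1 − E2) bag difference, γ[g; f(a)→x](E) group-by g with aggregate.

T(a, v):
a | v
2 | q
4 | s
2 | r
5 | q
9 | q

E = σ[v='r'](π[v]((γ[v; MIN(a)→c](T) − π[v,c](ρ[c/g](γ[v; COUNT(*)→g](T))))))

Per-node cardinality:
  T → 5
  γ[v; MIN(a)→c](T) → 3
  T → 5
  γ[v; COUNT(*)→g](T) → 3
  ρ[c/g](γ[v; COUNT(*)→g](T)) → 3
  π[v,c](ρ[c/g](γ[v; COUNT(*)→g](T))) → 3
  (γ[v; MIN(a)→c](T) − π[v,c](ρ[c/g](γ[v; COUNT(*)→g](T)))) → 3
  π[v]((γ[v; MIN(a)→c](T) − π[v,c](ρ[c/g](γ[v; COUNT(*)→g](T))))) → 3
  σ[v='r'](π[v]((γ[v; MIN(a)→c](T) − π[v,c](ρ[c/g](γ[v; COUNT(*)→g](T)))))) → 1

|E| = 1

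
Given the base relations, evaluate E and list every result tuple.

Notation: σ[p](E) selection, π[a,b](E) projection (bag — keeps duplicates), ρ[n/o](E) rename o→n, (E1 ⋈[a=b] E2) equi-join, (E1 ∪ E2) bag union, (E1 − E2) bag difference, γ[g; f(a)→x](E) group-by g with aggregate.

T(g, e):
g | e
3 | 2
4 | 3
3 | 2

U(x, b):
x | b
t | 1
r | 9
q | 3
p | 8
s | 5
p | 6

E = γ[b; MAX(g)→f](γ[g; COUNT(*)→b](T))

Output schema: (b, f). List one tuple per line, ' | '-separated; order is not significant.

Per-node cardinality:
  T → 3
  γ[g; COUNT(*)→b](T) → 2
  γ[b; MAX(g)→f](γ[g; COUNT(*)→b](T)) → 2

== RESULT ==
b | f
1 | 4
2 | 3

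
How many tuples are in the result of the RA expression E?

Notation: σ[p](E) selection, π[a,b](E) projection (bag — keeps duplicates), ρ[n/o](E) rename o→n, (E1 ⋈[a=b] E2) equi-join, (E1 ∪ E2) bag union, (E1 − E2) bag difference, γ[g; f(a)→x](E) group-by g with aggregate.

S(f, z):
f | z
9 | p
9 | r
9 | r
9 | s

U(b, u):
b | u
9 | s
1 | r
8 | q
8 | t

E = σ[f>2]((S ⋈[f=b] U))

Row counts bottom-up:
  S → 4
  U → 4
  (S ⋈[f=b] U) → 4
  σ[f>2]((S ⋈[f=b] U)) → 4

|E| = 4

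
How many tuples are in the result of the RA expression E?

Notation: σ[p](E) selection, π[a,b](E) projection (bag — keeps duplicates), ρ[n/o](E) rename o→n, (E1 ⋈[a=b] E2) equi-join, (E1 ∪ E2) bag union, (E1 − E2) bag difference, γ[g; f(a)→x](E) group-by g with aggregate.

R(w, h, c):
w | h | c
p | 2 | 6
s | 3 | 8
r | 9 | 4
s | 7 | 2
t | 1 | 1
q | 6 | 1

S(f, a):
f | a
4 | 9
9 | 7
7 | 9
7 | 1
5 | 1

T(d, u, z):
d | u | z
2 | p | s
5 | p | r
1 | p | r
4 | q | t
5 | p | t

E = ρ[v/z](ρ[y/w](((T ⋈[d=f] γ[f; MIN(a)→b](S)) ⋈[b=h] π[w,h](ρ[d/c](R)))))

Stepwise |·|:
  T → 5
  S → 5
  γ[f; MIN(a)→b](S) → 4
  (T ⋈[d=f] γ[f; MIN(a)→b](S)) → 3
  R → 6
  ρ[d/c](R) → 6
  π[w,h](ρ[d/c](R)) → 6
  ((T ⋈[d=f] γ[f; MIN(a)→b](S)) ⋈[b=h] π[w,h](ρ[d/c](R))) → 3
  ρ[y/w](((T ⋈[d=f] γ[f; MIN(a)→b](S)) ⋈[b=h] π[w,h](ρ[d/c](R)))) → 3
  ρ[v/z](ρ[y/w](((T ⋈[d=f] γ[f; MIN(a)→b](S)) ⋈[b=h] π[w,h](ρ[d/c](R))))) → 3

|E| = 3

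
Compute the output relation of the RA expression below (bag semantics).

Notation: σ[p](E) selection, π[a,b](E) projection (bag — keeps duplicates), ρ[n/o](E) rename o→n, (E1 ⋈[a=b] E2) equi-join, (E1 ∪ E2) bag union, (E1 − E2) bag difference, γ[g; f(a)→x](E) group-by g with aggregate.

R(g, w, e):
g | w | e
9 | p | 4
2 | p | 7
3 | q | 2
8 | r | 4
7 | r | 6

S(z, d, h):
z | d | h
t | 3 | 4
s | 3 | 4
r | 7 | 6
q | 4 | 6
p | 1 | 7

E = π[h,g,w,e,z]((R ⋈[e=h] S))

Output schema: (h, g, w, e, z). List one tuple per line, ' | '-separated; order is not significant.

Stepwise |·|:
  R → 5
  S → 5
  (R ⋈[e=h] S) → 7
  π[h,g,w,e,z]((R ⋈[e=h] S)) → 7

== RESULT ==
h | g | w | e | z
4 | 8 | r | 4 | s
4 | 8 | r | 4 | t
4 | 9 | p | 4 | s
4 | 9 | p | 4 | t
6 | 7 | r | 6 | q
6 | 7 | r | 6 | r
7 | 2 | p | 7 | p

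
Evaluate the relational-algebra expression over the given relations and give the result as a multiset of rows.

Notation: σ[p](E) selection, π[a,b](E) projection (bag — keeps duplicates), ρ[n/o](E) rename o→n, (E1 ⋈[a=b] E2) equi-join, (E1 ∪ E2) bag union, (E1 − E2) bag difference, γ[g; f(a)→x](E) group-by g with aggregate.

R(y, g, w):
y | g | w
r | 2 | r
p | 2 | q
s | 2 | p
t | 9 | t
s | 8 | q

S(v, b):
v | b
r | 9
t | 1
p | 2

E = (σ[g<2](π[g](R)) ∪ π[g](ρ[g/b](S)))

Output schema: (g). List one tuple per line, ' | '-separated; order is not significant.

Per-node cardinality:
  R → 5
  π[g](R) → 5
  σ[g<2](π[g](R)) → 0
  S → 3
  ρ[g/b](S) → 3
  π[g](ρ[g/b](S)) → 3
  (σ[g<2](π[g](R)) ∪ π[g](ρ[g/b](S))) → 3

== RESULT ==
g
1
2
9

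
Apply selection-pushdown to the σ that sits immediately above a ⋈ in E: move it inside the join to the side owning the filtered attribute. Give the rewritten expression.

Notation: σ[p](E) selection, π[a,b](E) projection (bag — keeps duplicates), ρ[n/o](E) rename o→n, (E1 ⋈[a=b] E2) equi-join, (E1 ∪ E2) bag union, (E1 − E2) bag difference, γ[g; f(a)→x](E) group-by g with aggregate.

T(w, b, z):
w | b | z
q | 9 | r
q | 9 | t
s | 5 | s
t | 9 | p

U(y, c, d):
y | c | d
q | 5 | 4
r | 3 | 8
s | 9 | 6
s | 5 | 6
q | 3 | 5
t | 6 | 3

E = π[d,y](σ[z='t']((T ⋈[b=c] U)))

σ filters on z, owned by the left side.
E' = π[d,y]((σ[z='t'](T) ⋈[b=c] U))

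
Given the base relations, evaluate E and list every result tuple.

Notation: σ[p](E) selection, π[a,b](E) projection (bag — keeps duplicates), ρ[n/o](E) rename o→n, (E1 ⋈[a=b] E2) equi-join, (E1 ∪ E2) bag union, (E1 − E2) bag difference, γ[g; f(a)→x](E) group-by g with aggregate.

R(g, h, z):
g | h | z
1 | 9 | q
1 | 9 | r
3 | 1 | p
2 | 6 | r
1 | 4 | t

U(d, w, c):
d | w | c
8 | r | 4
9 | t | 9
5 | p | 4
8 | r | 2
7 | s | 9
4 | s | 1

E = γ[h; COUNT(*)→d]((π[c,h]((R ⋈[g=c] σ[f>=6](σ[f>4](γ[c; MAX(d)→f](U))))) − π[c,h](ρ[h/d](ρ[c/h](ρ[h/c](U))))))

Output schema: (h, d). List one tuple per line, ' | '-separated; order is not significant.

Stepwise |·|:
  R → 5
  U → 6
  γ[c; MAX(d)→f](U) → 4
  σ[f>4](γ[c; MAX(d)→f](U)) → 3
  σ[f>=6](σ[f>4](γ[c; MAX(d)→f](U))) → 3
  (R ⋈[g=c] σ[f>=6](σ[f>4](γ[c; MAX(d)→f](U)))) → 1
  π[c,h]((R ⋈[g=c] σ[f>=6](σ[f>4](γ[c; MAX(d)→f](U))))) → 1
  U → 6
  ρ[h/c](U) → 6
  ρ[c/h](ρ[h/c](U)) → 6
  ρ[h/d](ρ[c/h](ρ[h/c](U))) → 6
  π[c,h](ρ[h/d](ρ[c/h](ρ[h/c](U)))) → 6
  (π[c,h]((R ⋈[g=c] σ[f>=6](σ[f>4](γ[c; MAX(d)→f](U))))) − π[c,h](ρ[h/d](ρ[c/h](ρ[h/c](U))))) → 1
  γ[h; COUNT(*)→d]((π[c,h]((R ⋈[g=c] σ[f>=6](σ[f>4](γ[c; MAX(d)→f](U))))) − π[c,h](ρ[h/d](ρ[c/h](ρ[h/c](U)))))) → 1

== RESULT ==
h | d
6 | 1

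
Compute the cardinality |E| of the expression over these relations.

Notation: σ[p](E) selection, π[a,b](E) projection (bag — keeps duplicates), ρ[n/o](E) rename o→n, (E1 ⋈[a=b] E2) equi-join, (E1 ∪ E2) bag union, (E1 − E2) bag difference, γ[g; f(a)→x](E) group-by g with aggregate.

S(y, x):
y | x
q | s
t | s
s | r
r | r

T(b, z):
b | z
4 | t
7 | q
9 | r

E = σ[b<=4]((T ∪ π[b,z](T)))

Row counts bottom-up:
  T → 3
  T → 3
  π[b,z](T) → 3
  (T ∪ π[b,z](T)) → 6
  σ[b<=4]((T ∪ π[b,z](T))) → 2

|E| = 2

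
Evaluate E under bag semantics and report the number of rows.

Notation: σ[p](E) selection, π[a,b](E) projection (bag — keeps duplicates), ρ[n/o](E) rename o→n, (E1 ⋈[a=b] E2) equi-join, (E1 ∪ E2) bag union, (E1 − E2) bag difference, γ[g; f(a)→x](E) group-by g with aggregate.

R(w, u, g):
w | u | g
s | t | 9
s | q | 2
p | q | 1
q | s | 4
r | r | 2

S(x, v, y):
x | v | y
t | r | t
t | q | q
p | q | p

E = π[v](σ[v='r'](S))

Row counts bottom-up:
  S → 3
  σ[v='r'](S) → 1
  π[v](σ[v='r'](S)) → 1

|E| = 1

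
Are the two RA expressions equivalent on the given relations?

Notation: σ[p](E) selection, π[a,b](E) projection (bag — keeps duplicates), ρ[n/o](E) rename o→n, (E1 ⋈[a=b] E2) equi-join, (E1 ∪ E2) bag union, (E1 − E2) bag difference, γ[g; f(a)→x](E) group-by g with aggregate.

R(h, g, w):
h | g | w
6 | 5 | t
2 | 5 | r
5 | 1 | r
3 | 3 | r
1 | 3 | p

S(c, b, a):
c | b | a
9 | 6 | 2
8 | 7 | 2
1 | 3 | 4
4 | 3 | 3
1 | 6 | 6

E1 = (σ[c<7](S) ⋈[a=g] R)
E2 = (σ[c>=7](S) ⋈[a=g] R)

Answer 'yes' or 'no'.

E1 subexpression sizes:
  S → 5
  σ[c<7](S) → 3
  R → 5
  (σ[c<7](S) ⋈[a=g] R) → 2
E2 subexpression sizes:
  S → 5
  σ[c>=7](S) → 2
  R → 5
  (σ[c>=7](S) ⋈[a=g] R) → 0

E1 result:
c | b | a | h | g | w
4 | 3 | 3 | 1 | 3 | p
4 | 3 | 3 | 3 | 3 | r
E2 result:
c | b | a | h | g | w
(0 rows)
Witness: (4, 3, 3, 3, 3, 'r') appears 1× in E1 but 0× in E2.

no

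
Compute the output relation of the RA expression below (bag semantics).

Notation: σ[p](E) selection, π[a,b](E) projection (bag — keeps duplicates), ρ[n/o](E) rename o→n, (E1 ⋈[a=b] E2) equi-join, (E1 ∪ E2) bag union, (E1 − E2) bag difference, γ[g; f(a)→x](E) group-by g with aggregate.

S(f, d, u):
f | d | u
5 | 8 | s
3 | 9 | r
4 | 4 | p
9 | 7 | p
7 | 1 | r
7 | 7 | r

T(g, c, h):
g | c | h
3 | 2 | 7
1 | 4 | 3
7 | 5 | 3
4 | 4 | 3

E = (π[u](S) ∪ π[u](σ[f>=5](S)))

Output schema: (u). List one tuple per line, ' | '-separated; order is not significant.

Row counts bottom-up:
  S → 6
  π[u](S) → 6
  S → 6
  σ[f>=5](S) → 4
  π[u](σ[f>=5](S)) → 4
  (π[u](S) ∪ π[u](σ[f>=5](S))) → 10

== RESULT ==
u
p
p
p
r
r
r
r
r
s
s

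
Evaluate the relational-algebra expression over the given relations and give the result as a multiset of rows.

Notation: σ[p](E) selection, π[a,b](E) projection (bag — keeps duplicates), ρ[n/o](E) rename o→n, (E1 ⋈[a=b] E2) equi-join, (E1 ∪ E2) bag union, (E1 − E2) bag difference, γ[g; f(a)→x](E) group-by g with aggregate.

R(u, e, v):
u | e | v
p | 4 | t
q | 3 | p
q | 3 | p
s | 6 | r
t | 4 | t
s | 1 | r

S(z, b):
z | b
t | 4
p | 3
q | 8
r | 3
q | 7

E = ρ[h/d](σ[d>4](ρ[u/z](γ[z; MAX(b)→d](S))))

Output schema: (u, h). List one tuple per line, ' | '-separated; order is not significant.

Row counts bottom-up:
  S → 5
  γ[z; MAX(b)→d](S) → 4
  ρ[u/z](γ[z; MAX(b)→d](S)) → 4
  σ[d>4](ρ[u/z](γ[z; MAX(b)→d](S))) → 1
  ρ[h/d](σ[d>4](ρ[u/z](γ[z; MAX(b)→d](S)))) → 1

== RESULT ==
u | h
q | 8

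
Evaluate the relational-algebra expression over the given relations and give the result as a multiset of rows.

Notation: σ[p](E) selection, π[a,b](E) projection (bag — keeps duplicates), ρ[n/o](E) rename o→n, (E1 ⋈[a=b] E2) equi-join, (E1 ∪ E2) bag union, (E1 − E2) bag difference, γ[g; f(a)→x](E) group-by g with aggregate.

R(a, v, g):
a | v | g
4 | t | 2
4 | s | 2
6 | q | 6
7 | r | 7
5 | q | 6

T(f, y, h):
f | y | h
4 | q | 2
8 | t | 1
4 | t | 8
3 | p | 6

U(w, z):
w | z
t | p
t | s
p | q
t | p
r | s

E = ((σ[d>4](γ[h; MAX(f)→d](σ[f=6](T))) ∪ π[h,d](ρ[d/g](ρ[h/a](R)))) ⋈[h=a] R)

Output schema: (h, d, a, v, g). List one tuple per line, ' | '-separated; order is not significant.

Stepwise |·|:
  T → 4
  σ[f=6](T) → 0
  γ[h; MAX(f)→d](σ[f=6](T)) → 0
  σ[d>4](γ[h; MAX(f)→d](σ[f=6](T))) → 0
  R → 5
  ρ[h/a](R) → 5
  ρ[d/g](ρ[h/a](R)) → 5
  π[h,d](ρ[d/g](ρ[h/a](R))) → 5
  (σ[d>4](γ[h; MAX(f)→d](σ[f=6](T))) ∪ π[h,d](ρ[d/g](ρ[h/a](R)))) → 5
  R → 5
  ((σ[d>4](γ[h; MAX(f)→d](σ[f=6](T))) ∪ π[h,d](ρ[d/g](ρ[h/a](R)))) ⋈[h=a] R) → 7

== RESULT ==
h | d | a | v | g
4 | 2 | 4 | s | 2
4 | 2 | 4 | s | 2
4 | 2 | 4 | t | 2
4 | 2 | 4 | t | 2
5 | 6 | 5 | q | 6
6 | 6 | 6 | q | 6
7 | 7 | 7 | r | 7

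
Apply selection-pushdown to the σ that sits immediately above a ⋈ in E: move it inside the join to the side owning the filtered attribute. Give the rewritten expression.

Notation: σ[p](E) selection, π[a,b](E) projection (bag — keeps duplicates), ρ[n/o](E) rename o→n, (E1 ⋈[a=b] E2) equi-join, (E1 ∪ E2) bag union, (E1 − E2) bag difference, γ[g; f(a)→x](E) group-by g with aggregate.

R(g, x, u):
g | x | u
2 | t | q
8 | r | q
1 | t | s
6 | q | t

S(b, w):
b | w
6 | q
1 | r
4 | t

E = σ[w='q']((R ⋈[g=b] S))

σ filters on w, owned by the right side.
E' = (R ⋈[g=b] σ[w='q'](S))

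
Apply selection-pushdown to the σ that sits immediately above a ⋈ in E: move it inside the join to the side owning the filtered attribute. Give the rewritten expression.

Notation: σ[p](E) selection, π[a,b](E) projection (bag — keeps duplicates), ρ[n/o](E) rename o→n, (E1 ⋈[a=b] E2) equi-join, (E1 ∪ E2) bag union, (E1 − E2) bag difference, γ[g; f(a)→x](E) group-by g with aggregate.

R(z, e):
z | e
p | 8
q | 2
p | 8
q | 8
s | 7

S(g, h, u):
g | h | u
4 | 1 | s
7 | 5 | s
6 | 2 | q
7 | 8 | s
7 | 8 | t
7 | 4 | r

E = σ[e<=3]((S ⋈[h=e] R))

σ filters on e, owned by the right side.
E' = (S ⋈[h=e] σ[e<=3](R))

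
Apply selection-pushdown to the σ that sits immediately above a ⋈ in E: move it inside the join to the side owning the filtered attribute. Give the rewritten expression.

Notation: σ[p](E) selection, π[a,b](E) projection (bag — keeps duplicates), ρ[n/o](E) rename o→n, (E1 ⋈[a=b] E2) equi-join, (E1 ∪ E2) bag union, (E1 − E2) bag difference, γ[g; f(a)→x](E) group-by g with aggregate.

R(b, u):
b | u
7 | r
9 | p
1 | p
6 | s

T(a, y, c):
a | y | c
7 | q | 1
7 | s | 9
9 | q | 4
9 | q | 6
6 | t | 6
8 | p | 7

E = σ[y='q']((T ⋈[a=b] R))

σ filters on y, owned by the left side.
E' = (σ[y='q'](T) ⋈[a=b] R)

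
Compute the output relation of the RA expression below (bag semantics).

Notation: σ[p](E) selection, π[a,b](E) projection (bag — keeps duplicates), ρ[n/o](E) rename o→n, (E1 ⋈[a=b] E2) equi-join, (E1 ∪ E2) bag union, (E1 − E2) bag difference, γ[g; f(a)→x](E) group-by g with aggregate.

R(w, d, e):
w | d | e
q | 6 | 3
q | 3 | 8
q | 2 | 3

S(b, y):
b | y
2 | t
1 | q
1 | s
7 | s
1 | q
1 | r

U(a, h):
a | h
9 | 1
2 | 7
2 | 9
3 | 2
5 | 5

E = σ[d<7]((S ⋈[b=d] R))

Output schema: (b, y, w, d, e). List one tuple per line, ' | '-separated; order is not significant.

Row counts bottom-up:
  S → 6
  R → 3
  (S ⋈[b=d] R) → 1
  σ[d<7]((S ⋈[b=d] R)) → 1

== RESULT ==
b | y | w | d | e
2 | t | q | 2 | 3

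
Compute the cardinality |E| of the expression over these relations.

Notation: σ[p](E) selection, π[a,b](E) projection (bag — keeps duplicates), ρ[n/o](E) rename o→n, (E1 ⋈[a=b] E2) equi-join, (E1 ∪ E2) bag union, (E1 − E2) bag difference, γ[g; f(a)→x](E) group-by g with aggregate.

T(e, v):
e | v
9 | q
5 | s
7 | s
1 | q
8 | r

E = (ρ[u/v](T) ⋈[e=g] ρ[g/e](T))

Subexpression sizes:
  T → 5
  ρ[u/v](T) → 5
  T → 5
  ρ[g/e](T) → 5
  (ρ[u/v](T) ⋈[e=g] ρ[g/e](T)) → 5

|E| = 5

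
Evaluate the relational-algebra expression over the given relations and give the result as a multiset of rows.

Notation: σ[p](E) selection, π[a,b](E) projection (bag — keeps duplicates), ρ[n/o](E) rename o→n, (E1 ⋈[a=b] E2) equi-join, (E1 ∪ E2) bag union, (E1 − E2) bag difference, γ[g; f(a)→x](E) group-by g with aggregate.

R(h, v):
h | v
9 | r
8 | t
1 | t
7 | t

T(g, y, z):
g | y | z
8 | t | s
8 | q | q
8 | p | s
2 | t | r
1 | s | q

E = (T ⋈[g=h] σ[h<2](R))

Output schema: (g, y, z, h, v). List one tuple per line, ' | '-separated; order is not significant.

Per-node cardinality:
  T → 5
  R → 4
  σ[h<2](R) → 1
  (T ⋈[g=h] σ[h<2](R)) → 1

== RESULT ==
g | y | z | h | v
1 | s | q | 1 | t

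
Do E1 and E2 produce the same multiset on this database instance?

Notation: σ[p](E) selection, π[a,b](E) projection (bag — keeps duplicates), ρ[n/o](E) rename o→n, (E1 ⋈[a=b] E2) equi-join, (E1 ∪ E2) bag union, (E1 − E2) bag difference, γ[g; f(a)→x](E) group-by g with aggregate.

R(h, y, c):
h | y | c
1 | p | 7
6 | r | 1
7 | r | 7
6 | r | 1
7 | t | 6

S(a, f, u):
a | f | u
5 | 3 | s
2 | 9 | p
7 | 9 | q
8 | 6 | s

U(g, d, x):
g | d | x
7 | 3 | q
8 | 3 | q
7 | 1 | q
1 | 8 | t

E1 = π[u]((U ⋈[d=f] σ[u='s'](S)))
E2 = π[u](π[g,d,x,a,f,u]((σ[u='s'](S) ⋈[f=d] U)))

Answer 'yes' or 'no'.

E1 stepwise |·|:
  U → 4
  S → 4
  σ[u='s'](S) → 2
  (U ⋈[d=f] σ[u='s'](S)) → 2
  π[u]((U ⋈[d=f] σ[u='s'](S))) → 2
E2 stepwise |·|:
  S → 4
  σ[u='s'](S) → 2
  U → 4
  (σ[u='s'](S) ⋈[f=d] U) → 2
  π[g,d,x,a,f,u]((σ[u='s'](S) ⋈[f=d] U)) → 2
  π[u](π[g,d,x,a,f,u]((σ[u='s'](S) ⋈[f=d] U))) → 2

E1 and E2 produce the same multiset:
u
s
s

yes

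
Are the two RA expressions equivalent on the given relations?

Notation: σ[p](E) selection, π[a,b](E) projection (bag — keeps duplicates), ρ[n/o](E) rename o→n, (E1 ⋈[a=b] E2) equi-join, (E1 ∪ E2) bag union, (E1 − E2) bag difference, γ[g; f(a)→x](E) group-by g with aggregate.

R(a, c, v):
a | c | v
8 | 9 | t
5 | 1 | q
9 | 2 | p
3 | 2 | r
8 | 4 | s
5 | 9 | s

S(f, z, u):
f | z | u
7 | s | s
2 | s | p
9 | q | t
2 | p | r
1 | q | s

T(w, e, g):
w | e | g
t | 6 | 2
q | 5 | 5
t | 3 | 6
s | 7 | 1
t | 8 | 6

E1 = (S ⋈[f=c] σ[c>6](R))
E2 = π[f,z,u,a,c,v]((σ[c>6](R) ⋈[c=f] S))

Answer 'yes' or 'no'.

E1 subexpression sizes:
  S → 5
  R → 6
  σ[c>6](R) → 2
  (S ⋈[f=c] σ[c>6](R)) → 2
E2 subexpression sizes:
  R → 6
  σ[c>6](R) → 2
  S → 5
  (σ[c>6](R) ⋈[c=f] S) → 2
  π[f,z,u,a,c,v]((σ[c>6](R) ⋈[c=f] S)) → 2

E1 and E2 produce the same multiset:
f | z | u | a | c | v
9 | q | t | 5 | 9 | s
9 | q | t | 8 | 9 | t

yes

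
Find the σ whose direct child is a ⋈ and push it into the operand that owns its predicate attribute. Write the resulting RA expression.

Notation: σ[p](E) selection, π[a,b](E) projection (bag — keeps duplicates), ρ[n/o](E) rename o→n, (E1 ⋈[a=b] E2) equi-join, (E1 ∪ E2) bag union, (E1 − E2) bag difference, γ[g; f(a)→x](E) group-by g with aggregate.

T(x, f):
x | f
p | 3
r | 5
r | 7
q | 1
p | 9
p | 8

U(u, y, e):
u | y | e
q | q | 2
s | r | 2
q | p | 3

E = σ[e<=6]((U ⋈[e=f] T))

σ filters on e, owned by the left side.
E' = (σ[e<=6](U) ⋈[e=f] T)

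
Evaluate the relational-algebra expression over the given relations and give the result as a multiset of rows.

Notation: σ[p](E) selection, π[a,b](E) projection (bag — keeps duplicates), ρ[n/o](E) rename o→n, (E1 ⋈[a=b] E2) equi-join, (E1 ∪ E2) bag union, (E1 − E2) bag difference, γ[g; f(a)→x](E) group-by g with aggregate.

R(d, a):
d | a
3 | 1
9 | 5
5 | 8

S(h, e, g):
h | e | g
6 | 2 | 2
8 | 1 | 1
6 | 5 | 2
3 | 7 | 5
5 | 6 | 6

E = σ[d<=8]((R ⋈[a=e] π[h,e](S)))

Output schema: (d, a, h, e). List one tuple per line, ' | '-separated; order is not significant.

Row counts bottom-up:
  R → 3
  S → 5
  π[h,e](S) → 5
  (R ⋈[a=e] π[h,e](S)) → 2
  σ[d<=8]((R ⋈[a=e] π[h,e](S))) → 1

== RESULT ==
d | a | h | e
3 | 1 | 8 | 1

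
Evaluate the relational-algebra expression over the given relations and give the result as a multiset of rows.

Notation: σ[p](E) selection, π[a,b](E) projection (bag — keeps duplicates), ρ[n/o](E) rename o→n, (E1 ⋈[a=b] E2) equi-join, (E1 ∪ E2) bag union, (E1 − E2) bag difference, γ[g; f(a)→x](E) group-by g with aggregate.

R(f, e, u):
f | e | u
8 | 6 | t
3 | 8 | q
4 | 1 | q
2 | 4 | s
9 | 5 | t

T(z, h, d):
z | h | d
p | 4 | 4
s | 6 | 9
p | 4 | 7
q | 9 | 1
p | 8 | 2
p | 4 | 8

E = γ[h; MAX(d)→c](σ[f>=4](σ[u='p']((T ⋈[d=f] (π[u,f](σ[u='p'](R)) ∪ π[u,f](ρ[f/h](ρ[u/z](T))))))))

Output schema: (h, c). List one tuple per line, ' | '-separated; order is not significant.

Stepwise |·|:
  T → 6
  R → 5
  σ[u='p'](R) → 0
  π[u,f](σ[u='p'](R)) → 0
  T → 6
  ρ[u/z](T) → 6
  ρ[f/h](ρ[u/z](T)) → 6
  π[u,f](ρ[f/h](ρ[u/z](T))) → 6
  (π[u,f](σ[u='p'](R)) ∪ π[u,f](ρ[f/h](ρ[u/z](T)))) → 6
  (T ⋈[d=f] (π[u,f](σ[u='p'](R)) ∪ π[u,f](ρ[f/h](ρ[u/z](T))))) → 5
  σ[u='p']((T ⋈[d=f] (π[u,f](σ[u='p'](R)) ∪ π[u,f](ρ[f/h](ρ[u/z](T)))))) → 4
  σ[f>=4](σ[u='p']((T ⋈[d=f] (π[u,f](σ[u='p'](R)) ∪ π[u,f](ρ[f/h](ρ[u/z](T))))))) → 4
  γ[h; MAX(d)→c](σ[f>=4](σ[u='p']((T ⋈[d=f] (π[u,f](σ[u='p'](R)) ∪ π[u,f](ρ[f/h](ρ[u/z](T)))))))) → 1

== RESULT ==
h | c
4 | 8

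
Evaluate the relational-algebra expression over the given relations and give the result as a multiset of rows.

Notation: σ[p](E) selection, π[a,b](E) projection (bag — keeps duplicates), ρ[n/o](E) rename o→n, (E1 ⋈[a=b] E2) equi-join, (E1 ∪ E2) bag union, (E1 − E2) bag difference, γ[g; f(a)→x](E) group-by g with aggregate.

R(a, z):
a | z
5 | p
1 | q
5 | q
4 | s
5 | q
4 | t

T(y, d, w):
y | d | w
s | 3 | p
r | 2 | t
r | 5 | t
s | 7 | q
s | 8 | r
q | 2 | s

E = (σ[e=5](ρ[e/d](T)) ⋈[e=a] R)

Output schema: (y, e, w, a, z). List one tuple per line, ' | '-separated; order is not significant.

Row counts bottom-up:
  T → 6
  ρ[e/d](T) → 6
  σ[e=5](ρ[e/d](T)) → 1
  R → 6
  (σ[e=5](ρ[e/d](T)) ⋈[e=a] R) → 3

== RESULT ==
y | e | w | a | z
r | 5 | t | 5 | p
r | 5 | t | 5 | q
r | 5 | t | 5 | q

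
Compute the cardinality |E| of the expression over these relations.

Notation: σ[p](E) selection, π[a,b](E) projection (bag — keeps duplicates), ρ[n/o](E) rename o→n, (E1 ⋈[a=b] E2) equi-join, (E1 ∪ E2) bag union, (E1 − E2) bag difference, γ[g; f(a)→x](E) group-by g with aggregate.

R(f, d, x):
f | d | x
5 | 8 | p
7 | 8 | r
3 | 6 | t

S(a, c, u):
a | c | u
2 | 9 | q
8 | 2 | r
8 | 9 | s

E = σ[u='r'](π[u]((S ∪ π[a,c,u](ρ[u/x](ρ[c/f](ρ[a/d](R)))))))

Row counts bottom-up:
  S → 3
  R → 3
  ρ[a/d](R) → 3
  ρ[c/f](ρ[a/d](R)) → 3
  ρ[u/x](ρ[c/f](ρ[a/d](R))) → 3
  π[a,c,u](ρ[u/x](ρ[c/f](ρ[a/d](R)))) → 3
  (S ∪ π[a,c,u](ρ[u/x](ρ[c/f](ρ[a/d](R))))) → 6
  π[u]((S ∪ π[a,c,u](ρ[u/x](ρ[c/f](ρ[a/d](R)))))) → 6
  σ[u='r'](π[u]((S ∪ π[a,c,u](ρ[u/x](ρ[c/f](ρ[a/d](R))))))) → 2

|E| = 2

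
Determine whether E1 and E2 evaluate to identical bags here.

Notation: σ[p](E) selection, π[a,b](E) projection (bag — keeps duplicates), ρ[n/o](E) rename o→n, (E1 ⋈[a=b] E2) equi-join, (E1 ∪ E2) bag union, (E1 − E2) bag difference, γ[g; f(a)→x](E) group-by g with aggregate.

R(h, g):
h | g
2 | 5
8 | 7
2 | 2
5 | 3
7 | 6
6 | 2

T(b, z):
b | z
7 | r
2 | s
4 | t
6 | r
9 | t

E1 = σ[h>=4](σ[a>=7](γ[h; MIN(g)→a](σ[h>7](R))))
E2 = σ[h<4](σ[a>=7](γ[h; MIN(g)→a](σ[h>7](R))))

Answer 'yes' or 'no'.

E1 subexpression sizes:
  R → 6
  σ[h>7](R) → 1
  γ[h; MIN(g)→a](σ[h>7](R)) → 1
  σ[a>=7](γ[h; MIN(g)→a](σ[h>7](R))) → 1
  σ[h>=4](σ[a>=7](γ[h; MIN(g)→a](σ[h>7](R)))) → 1
E2 subexpression sizes:
  R → 6
  σ[h>7](R) → 1
  γ[h; MIN(g)→a](σ[h>7](R)) → 1
  σ[a>=7](γ[h; MIN(g)→a](σ[h>7](R))) → 1
  σ[h<4](σ[a>=7](γ[h; MIN(g)→a](σ[h>7](R)))) → 0

E1 result:
h | a
8 | 7
E2 result:
h | a
(0 rows)
Witness: (8, 7) appears 1× in E1 but 0× in E2.

no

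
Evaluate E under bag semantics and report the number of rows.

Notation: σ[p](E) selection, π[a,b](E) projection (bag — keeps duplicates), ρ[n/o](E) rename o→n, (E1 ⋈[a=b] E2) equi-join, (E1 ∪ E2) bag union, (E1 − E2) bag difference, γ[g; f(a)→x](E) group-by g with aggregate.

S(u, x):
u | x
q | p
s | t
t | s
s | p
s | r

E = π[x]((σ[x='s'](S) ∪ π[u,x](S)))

Row counts bottom-up:
  S → 5
  σ[x='s'](S) → 1
  S → 5
  π[u,x](S) → 5
  (σ[x='s'](S) ∪ π[u,x](S)) → 6
  π[x]((σ[x='s'](S) ∪ π[u,x](S))) → 6

|E| = 6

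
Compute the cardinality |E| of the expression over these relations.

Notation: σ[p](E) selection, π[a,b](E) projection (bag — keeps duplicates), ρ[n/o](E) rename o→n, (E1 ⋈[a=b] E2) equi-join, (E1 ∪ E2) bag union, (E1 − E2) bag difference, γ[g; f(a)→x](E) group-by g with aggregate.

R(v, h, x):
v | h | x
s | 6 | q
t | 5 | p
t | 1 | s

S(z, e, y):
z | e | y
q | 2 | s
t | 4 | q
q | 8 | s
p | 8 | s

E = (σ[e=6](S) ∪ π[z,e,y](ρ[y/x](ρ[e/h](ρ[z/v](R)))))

Subexpression sizes:
  S → 4
  σ[e=6](S) → 0
  R → 3
  ρ[z/v](R) → 3
  ρ[e/h](ρ[z/v](R)) → 3
  ρ[y/x](ρ[e/h](ρ[z/v](R))) → 3
  π[z,e,y](ρ[y/x](ρ[e/h](ρ[z/v](R)))) → 3
  (σ[e=6](S) ∪ π[z,e,y](ρ[y/x](ρ[e/h](ρ[z/v](R))))) → 3

|E| = 3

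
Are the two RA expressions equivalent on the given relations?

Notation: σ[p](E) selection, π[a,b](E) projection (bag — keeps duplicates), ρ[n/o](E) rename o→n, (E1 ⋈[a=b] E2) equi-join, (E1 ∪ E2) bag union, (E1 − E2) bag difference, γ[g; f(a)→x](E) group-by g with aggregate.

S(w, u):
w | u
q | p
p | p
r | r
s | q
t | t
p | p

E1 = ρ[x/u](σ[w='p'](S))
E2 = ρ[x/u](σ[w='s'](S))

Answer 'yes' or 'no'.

E1 per-node cardinality:
  S → 6
  σ[w='p'](S) → 2
  ρ[x/u](σ[w='p'](S)) → 2
E2 per-node cardinality:
  S → 6
  σ[w='s'](S) → 1
  ρ[x/u](σ[w='s'](S)) → 1

E1 result:
w | x
p | p
p | p
E2 result:
w | x
s | q
Witness: ('p', 'p') appears 2× in E1 but 0× in E2.

no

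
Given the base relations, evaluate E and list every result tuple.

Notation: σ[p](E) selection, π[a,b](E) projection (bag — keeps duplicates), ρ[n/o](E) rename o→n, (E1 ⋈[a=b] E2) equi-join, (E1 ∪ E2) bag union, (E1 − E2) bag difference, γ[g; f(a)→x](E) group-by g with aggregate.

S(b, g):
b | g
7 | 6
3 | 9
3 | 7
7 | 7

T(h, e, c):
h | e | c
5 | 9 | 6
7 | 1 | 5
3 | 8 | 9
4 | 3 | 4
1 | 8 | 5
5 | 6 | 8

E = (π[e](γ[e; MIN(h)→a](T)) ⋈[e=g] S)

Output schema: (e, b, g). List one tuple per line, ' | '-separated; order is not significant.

Subexpression sizes:
  T → 6
  γ[e; MIN(h)→a](T) → 5
  π[e](γ[e; MIN(h)→a](T)) → 5
  S → 4
  (π[e](γ[e; MIN(h)→a](T)) ⋈[e=g] S) → 2

== RESULT ==
e | b | g
6 | 7 | 6
9 | 3 | 9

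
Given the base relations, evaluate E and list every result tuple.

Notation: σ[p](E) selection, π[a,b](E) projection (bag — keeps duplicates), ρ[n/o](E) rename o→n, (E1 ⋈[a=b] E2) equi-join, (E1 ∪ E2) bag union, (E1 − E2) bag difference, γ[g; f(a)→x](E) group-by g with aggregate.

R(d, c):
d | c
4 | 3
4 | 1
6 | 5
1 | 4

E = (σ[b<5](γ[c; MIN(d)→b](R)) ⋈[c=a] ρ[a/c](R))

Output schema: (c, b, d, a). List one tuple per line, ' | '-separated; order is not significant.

Subexpression sizes:
  R → 4
  γ[c; MIN(d)→b](R) → 4
  σ[b<5](γ[c; MIN(d)→b](R)) → 3
  R → 4
  ρ[a/c](R) → 4
  (σ[b<5](γ[c; MIN(d)→b](R)) ⋈[c=a] ρ[a/c](R)) → 3

== RESULT ==
c | b | d | a
1 | 4 | 4 | 1
3 | 4 | 4 | 3
4 | 1 | 1 | 4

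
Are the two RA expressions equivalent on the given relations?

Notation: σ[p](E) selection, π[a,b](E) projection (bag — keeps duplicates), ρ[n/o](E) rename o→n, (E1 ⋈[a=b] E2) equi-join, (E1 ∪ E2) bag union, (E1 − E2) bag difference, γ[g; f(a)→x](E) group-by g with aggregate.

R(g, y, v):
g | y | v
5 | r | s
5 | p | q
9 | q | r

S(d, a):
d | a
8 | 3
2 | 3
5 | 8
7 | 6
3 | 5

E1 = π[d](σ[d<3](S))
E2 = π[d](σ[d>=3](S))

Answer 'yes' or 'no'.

E1 row counts bottom-up:
  S → 5
  σ[d<3](S) → 1
  π[d](σ[d<3](S)) → 1
E2 row counts bottom-up:
  S → 5
  σ[d>=3](S) → 4
  π[d](σ[d>=3](S)) → 4

E1 result:
d
2
E2 result:
d
3
5
7
8
Witness: (7,) appears 0× in E1 but 1× in E2.

no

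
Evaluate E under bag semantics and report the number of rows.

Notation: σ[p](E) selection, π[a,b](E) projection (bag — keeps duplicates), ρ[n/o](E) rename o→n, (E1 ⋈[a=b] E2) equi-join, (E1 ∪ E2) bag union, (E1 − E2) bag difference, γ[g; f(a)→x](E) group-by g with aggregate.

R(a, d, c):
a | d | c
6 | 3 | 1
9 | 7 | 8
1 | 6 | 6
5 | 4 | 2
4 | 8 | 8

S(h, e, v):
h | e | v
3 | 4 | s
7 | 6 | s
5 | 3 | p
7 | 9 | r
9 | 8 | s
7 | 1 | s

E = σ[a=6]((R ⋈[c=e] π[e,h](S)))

Per-node cardinality:
  R → 5
  S → 6
  π[e,h](S) → 6
  (R ⋈[c=e] π[e,h](S)) → 4
  σ[a=6]((R ⋈[c=e] π[e,h](S))) → 1

|E| = 1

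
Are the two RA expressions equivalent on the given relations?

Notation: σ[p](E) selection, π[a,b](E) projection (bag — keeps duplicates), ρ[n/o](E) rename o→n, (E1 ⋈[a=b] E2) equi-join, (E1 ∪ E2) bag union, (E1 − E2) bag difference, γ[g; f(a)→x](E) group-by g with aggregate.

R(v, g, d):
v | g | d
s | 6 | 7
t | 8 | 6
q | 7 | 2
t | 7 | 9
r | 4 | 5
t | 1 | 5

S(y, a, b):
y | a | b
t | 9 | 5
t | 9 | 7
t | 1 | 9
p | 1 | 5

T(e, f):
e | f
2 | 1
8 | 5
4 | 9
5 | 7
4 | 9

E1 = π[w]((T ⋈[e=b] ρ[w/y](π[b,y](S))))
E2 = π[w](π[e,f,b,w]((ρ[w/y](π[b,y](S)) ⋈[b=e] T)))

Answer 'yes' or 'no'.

E1 per-node cardinality:
  T → 5
  S → 4
  π[b,y](S) → 4
  ρ[w/y](π[b,y](S)) → 4
  (T ⋈[e=b] ρ[w/y](π[b,y](S))) → 2
  π[w]((T ⋈[e=b] ρ[w/y](π[b,y](S)))) → 2
E2 per-node cardinality:
  S → 4
  π[b,y](S) → 4
  ρ[w/y](π[b,y](S)) → 4
  T → 5
  (ρ[w/y](π[b,y](S)) ⋈[b=e] T) → 2
  π[e,f,b,w]((ρ[w/y](π[b,y](S)) ⋈[b=e] T)) → 2
  π[w](π[e,f,b,w]((ρ[w/y](π[b,y](S)) ⋈[b=e] T))) → 2

E1 and E2 produce the same multiset:
w
p
t

yes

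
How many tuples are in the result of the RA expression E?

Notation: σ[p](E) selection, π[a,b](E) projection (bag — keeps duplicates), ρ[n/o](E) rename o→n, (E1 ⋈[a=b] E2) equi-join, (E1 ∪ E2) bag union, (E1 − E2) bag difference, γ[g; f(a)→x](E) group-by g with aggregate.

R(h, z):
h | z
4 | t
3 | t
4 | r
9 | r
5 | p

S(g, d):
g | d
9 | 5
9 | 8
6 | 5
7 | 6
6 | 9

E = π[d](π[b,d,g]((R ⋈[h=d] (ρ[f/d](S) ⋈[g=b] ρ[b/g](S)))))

Per-node cardinality:
  R → 5
  S → 5
  ρ[f/d](S) → 5
  S → 5
  ρ[b/g](S) → 5
  (ρ[f/d](S) ⋈[g=b] ρ[b/g](S)) → 9
  (R ⋈[h=d] (ρ[f/d](S) ⋈[g=b] ρ[b/g](S))) → 6
  π[b,d,g]((R ⋈[h=d] (ρ[f/d](S) ⋈[g=b] ρ[b/g](S)))) → 6
  π[d](π[b,d,g]((R ⋈[h=d] (ρ[f/d](S) ⋈[g=b] ρ[b/g](S))))) → 6

|E| = 6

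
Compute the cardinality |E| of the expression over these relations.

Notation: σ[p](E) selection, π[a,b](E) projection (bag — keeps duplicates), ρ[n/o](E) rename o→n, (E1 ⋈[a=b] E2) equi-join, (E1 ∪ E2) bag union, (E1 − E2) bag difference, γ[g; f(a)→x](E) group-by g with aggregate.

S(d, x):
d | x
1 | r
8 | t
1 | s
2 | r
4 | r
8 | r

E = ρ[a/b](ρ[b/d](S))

Row counts bottom-up:
  S → 6
  ρ[b/d](S) → 6
  ρ[a/b](ρ[b/d](S)) → 6

|E| = 6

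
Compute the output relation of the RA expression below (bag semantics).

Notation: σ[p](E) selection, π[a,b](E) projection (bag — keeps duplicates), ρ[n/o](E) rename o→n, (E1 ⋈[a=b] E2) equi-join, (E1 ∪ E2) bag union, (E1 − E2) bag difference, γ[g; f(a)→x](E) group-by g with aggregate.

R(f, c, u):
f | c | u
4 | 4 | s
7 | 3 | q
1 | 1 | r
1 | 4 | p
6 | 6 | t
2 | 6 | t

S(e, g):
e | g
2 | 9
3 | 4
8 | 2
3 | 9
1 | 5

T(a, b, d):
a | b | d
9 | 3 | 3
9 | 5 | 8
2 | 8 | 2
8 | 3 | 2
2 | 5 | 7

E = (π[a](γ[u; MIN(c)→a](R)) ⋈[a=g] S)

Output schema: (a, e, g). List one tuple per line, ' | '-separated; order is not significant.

Subexpression sizes:
  R → 6
  γ[u; MIN(c)→a](R) → 5
  π[a](γ[u; MIN(c)→a](R)) → 5
  S → 5
  (π[a](γ[u; MIN(c)→a](R)) ⋈[a=g] S) → 2

== RESULT ==
a | e | g
4 | 3 | 4
4 | 3 | 4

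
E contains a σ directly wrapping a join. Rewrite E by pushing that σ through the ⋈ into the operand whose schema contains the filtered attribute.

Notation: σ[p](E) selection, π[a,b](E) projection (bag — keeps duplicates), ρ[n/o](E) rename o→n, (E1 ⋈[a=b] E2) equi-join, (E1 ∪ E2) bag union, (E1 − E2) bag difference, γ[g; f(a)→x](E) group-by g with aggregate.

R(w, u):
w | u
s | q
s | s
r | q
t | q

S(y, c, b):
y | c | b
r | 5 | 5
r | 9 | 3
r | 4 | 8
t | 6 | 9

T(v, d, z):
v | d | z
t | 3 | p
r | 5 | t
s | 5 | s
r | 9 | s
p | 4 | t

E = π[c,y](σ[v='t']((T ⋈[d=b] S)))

σ filters on v, owned by the left side.
E' = π[c,y]((σ[v='t'](T) ⋈[d=b] S))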